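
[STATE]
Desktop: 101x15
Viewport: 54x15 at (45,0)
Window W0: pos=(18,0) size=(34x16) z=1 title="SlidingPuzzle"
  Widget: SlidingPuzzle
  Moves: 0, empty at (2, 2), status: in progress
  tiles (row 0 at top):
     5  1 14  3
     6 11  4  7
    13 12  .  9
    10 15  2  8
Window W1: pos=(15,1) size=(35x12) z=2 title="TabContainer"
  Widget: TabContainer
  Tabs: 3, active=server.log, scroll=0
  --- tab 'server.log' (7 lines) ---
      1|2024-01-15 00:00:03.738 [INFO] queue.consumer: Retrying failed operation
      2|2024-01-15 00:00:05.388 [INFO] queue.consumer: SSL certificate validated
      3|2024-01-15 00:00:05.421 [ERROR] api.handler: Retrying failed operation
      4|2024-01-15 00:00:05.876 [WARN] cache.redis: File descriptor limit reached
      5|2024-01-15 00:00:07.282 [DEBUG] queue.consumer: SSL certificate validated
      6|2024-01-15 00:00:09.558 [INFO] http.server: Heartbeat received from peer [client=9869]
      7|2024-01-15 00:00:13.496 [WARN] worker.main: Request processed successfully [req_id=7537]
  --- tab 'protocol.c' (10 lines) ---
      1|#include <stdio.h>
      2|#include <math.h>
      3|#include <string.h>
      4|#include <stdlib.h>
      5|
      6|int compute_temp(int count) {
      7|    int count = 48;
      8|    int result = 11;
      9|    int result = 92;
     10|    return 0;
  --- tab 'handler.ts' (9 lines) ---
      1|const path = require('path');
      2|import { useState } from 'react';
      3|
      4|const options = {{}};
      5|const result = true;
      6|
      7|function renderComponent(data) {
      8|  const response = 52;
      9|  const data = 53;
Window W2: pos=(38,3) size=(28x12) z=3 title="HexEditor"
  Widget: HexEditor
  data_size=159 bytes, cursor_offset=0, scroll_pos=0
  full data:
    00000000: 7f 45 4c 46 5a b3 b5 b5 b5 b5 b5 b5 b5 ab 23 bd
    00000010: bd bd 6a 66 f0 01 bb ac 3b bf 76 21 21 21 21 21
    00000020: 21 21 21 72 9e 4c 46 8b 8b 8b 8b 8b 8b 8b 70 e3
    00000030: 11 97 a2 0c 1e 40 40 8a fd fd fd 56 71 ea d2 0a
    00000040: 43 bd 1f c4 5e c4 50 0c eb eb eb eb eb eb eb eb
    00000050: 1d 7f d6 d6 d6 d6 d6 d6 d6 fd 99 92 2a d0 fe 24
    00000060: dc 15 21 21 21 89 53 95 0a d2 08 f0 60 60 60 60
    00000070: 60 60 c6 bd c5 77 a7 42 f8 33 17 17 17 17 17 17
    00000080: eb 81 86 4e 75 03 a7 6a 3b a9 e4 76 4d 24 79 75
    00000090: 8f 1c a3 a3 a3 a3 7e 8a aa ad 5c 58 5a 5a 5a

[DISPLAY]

━━━━━━┓                                               
━━━━┓ ┃                                               
    ┃─┨                                               
━━━━━━━━━━━━━━━━━━━━┓                                 
itor                ┃                                 
────────────────────┨                                 
00  7F 45 4c 46 5a b┃                                 
10  bd bd 6a 66 f0 0┃                                 
20  21 21 21 72 9e 4┃                                 
30  11 97 a2 0c 1e 4┃                                 
40  43 bd 1f c4 5e c┃                                 
50  1d 7f d6 d6 d6 d┃                                 
60  dc 15 21 21 21 8┃                                 
70  60 60 c6 bd c5 7┃                                 
━━━━━━━━━━━━━━━━━━━━┛                                 


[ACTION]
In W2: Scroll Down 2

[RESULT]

━━━━━━┓                                               
━━━━┓ ┃                                               
    ┃─┨                                               
━━━━━━━━━━━━━━━━━━━━┓                                 
itor                ┃                                 
────────────────────┨                                 
20  21 21 21 72 9e 4┃                                 
30  11 97 a2 0c 1e 4┃                                 
40  43 bd 1f c4 5e c┃                                 
50  1d 7f d6 d6 d6 d┃                                 
60  dc 15 21 21 21 8┃                                 
70  60 60 c6 bd c5 7┃                                 
80  eb 81 86 4e 75 0┃                                 
90  8f 1c a3 a3 a3 a┃                                 
━━━━━━━━━━━━━━━━━━━━┛                                 


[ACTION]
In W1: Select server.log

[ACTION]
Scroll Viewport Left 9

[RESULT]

━━━━━━━━━━━━━━━┓                                      
━━━━━━━━━━━━━┓ ┃                                      
             ┃─┨                                      
──┏━━━━━━━━━━━━━━━━━━━━━━━━━━┓                        
ol┃ HexEditor                ┃                        
──┠──────────────────────────┨                        
73┃00000020  21 21 21 72 9e 4┃                        
38┃00000030  11 97 a2 0c 1e 4┃                        
42┃00000040  43 bd 1f c4 5e c┃                        
87┃00000050  1d 7f d6 d6 d6 d┃                        
28┃00000060  dc 15 21 21 21 8┃                        
55┃00000070  60 60 c6 bd c5 7┃                        
━━┃00000080  eb 81 86 4e 75 0┃                        
  ┃00000090  8f 1c a3 a3 a3 a┃                        
  ┗━━━━━━━━━━━━━━━━━━━━━━━━━━┛                        


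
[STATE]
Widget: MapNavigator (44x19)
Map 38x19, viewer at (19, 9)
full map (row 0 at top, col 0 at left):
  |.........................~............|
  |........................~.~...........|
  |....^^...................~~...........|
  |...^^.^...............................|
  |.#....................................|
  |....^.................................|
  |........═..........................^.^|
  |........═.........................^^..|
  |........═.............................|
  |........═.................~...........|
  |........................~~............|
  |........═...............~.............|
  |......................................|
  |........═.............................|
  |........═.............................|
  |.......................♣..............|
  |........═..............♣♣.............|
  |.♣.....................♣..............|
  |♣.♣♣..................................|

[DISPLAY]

   .........................~............   
   ........................~.~...........   
   ....^^...................~~...........   
   ...^^.^...............................   
   .#....................................   
   ....^.................................   
   ........═..........................^.^   
   ........═.........................^^..   
   ........═.............................   
   ........═..........@......~...........   
   ........................~~............   
   ........═...............~.............   
   ......................................   
   ........═.............................   
   ........═.............................   
   .......................♣..............   
   ........═..............♣♣.............   
   .♣.....................♣..............   
   ♣.♣♣..................................   


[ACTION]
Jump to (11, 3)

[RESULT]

                                            
                                            
                                            
                                            
                                            
                                            
           .........................~.......
           ........................~.~......
           ....^^...................~~......
           ...^^.^....@.....................
           .#...............................
           ....^............................
           ........═........................
           ........═........................
           ........═........................
           ........═.................~......
           ........................~~.......
           ........═...............~........
           .................................


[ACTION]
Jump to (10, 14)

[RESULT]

            ....^...........................
            ........═.......................
            ........═.......................
            ........═.......................
            ........═.................~.....
            ........................~~......
            ........═...............~.......
            ................................
            ........═.......................
            ........═.@.....................
            .......................♣........
            ........═..............♣♣.......
            .♣.....................♣........
            ♣.♣♣............................
                                            
                                            
                                            
                                            
                                            


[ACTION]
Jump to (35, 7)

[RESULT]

                                            
                                            
............~............                   
...........~.~...........                   
............~~...........                   
.........................                   
.........................                   
.........................                   
......................^.^                   
.....................^@..                   
.........................                   
.............~...........                   
...........~~............                   
...........~.............                   
.........................                   
.........................                   
.........................                   
..........♣..............                   
..........♣♣.............                   


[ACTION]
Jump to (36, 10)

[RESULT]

..........~.~...........                    
...........~~...........                    
........................                    
........................                    
........................                    
.....................^.^                    
....................^^..                    
........................                    
............~...........                    
..........~~..........@.                    
..........~.............                    
........................                    
........................                    
........................                    
.........♣..............                    
.........♣♣.............                    
.........♣..............                    
........................                    
                                            


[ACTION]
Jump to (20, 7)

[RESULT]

                                            
                                            
  .........................~............    
  ........................~.~...........    
  ....^^...................~~...........    
  ...^^.^...............................    
  .#....................................    
  ....^.................................    
  ........═..........................^.^    
  ........═...........@.............^^..    
  ........═.............................    
  ........═.................~...........    
  ........................~~............    
  ........═...............~.............    
  ......................................    
  ........═.............................    
  ........═.............................    
  .......................♣..............    
  ........═..............♣♣.............    


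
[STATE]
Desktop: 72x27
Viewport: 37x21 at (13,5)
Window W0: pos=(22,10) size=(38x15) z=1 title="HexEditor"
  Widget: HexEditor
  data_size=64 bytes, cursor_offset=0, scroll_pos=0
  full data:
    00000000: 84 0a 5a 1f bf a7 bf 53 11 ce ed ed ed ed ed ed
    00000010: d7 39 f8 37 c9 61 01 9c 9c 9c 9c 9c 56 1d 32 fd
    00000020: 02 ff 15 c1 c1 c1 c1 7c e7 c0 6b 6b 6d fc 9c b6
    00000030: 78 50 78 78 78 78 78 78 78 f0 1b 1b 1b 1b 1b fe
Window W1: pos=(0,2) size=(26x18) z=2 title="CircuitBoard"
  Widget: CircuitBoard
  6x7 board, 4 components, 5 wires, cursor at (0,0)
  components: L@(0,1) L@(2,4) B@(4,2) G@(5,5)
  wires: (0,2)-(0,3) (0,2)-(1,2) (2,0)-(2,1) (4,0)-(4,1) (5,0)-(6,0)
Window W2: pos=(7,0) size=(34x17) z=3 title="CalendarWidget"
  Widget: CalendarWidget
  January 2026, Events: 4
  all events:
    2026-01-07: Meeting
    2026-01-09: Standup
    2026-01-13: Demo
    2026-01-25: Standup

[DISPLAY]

     1  2  3  4            ┃         
  7*  8  9* 10 11          ┃         
* 14 15 16 17 18           ┃         
 21 22 23 24 25*           ┃         
 28 29 30 31               ┃         
                           ┃━━━━━━━━━
                           ┃         
                           ┃─────────
                           ┃ 1f bf a7
                           ┃ 37 c9 61
                           ┃ c1 c1 c1
━━━━━━━━━━━━━━━━━━━━━━━━━━━┛ 78 78 78
            ┃                        
            ┃                        
━━━━━━━━━━━━┛                        
         ┃                           
         ┃                           
         ┃                           
         ┃                           
         ┗━━━━━━━━━━━━━━━━━━━━━━━━━━━
                                     


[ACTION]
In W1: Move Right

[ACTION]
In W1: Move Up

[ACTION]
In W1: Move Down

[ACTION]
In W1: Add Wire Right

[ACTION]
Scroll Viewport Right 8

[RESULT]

2  3  4            ┃                 
 9* 10 11          ┃                 
16 17 18           ┃                 
3 24 25*           ┃                 
0 31               ┃                 
                   ┃━━━━━━━━━━━━━━━━━
                   ┃                 
                   ┃─────────────────
                   ┃ 1f bf a7 bf 53  
                   ┃ 37 c9 61 01 9c  
                   ┃ c1 c1 c1 c1 7c  
━━━━━━━━━━━━━━━━━━━┛ 78 78 78 78 78  
    ┃                                
    ┃                                
━━━━┛                                
 ┃                                   
 ┃                                   
 ┃                                   
 ┃                                   
 ┗━━━━━━━━━━━━━━━━━━━━━━━━━━━━━━━━━━━
                                     


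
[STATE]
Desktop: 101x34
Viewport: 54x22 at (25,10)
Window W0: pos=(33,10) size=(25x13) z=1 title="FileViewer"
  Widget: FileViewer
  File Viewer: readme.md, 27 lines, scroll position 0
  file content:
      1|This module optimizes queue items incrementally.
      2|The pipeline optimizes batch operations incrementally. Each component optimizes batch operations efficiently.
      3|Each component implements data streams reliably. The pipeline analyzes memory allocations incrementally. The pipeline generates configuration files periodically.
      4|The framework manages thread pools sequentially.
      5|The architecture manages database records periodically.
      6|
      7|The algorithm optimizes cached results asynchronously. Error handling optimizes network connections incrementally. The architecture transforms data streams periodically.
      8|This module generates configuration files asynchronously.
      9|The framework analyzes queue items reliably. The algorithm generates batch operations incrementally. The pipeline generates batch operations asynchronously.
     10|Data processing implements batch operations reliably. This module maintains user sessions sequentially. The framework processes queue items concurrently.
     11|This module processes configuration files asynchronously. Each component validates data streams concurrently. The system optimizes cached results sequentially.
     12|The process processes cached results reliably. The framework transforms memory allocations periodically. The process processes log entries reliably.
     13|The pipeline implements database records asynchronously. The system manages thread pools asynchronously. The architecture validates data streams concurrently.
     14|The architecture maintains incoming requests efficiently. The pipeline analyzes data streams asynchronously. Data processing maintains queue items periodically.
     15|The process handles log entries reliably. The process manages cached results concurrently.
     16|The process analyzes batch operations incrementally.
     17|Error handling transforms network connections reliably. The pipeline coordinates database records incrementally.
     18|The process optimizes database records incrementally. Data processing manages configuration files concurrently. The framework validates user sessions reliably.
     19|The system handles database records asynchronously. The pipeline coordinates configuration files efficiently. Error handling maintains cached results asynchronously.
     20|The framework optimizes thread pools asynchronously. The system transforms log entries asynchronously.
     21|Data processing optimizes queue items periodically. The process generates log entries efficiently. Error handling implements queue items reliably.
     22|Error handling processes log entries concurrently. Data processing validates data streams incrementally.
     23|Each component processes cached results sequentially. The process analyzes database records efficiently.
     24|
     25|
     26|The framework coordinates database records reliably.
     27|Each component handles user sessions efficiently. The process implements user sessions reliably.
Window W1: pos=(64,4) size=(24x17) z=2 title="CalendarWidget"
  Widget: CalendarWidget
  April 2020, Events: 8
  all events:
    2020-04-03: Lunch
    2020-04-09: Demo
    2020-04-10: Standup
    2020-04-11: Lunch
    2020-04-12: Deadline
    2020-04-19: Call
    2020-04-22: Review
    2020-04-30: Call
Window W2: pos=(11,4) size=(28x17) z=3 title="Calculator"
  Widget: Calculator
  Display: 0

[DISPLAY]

───┤         ┃━━━━━━━━━━━━━━━━━━┓      ┃ 6  7  8  9* 1
 × │         ┃Viewer            ┃      ┃13 14 15 16 17
───┤         ┃──────────────────┨      ┃20 21 22* 23 2
 - │         ┃module optimizes ▲┃      ┃27 28 29 30*  
───┤         ┃ipeline optimizes█┃      ┃              
 + │         ┃component impleme░┃      ┃              
───┤         ┃ramework manages ░┃      ┃              
 M+│         ┃rchitecture manag░┃      ┃              
───┘         ┃                 ░┃      ┃              
             ┃lgorithm optimize░┃      ┃              
━━━━━━━━━━━━━┛module generates ░┃      ┗━━━━━━━━━━━━━━
        ┃The framework analyzes▼┃                     
        ┗━━━━━━━━━━━━━━━━━━━━━━━┛                     
                                                      
                                                      
                                                      
                                                      
                                                      
                                                      
                                                      
                                                      
                                                      


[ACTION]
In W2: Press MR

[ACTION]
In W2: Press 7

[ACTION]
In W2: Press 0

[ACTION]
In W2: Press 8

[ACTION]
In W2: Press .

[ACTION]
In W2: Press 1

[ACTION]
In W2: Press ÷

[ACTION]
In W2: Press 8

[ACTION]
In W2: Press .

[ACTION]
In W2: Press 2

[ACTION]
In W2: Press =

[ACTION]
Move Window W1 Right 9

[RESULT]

───┤         ┃━━━━━━━━━━━━━━━━━━┓               ┃ 6  7
 × │         ┃Viewer            ┃               ┃13 14
───┤         ┃──────────────────┨               ┃20 21
 - │         ┃module optimizes ▲┃               ┃27 28
───┤         ┃ipeline optimizes█┃               ┃     
 + │         ┃component impleme░┃               ┃     
───┤         ┃ramework manages ░┃               ┃     
 M+│         ┃rchitecture manag░┃               ┃     
───┘         ┃                 ░┃               ┃     
             ┃lgorithm optimize░┃               ┃     
━━━━━━━━━━━━━┛module generates ░┃               ┗━━━━━
        ┃The framework analyzes▼┃                     
        ┗━━━━━━━━━━━━━━━━━━━━━━━┛                     
                                                      
                                                      
                                                      
                                                      
                                                      
                                                      
                                                      
                                                      
                                                      


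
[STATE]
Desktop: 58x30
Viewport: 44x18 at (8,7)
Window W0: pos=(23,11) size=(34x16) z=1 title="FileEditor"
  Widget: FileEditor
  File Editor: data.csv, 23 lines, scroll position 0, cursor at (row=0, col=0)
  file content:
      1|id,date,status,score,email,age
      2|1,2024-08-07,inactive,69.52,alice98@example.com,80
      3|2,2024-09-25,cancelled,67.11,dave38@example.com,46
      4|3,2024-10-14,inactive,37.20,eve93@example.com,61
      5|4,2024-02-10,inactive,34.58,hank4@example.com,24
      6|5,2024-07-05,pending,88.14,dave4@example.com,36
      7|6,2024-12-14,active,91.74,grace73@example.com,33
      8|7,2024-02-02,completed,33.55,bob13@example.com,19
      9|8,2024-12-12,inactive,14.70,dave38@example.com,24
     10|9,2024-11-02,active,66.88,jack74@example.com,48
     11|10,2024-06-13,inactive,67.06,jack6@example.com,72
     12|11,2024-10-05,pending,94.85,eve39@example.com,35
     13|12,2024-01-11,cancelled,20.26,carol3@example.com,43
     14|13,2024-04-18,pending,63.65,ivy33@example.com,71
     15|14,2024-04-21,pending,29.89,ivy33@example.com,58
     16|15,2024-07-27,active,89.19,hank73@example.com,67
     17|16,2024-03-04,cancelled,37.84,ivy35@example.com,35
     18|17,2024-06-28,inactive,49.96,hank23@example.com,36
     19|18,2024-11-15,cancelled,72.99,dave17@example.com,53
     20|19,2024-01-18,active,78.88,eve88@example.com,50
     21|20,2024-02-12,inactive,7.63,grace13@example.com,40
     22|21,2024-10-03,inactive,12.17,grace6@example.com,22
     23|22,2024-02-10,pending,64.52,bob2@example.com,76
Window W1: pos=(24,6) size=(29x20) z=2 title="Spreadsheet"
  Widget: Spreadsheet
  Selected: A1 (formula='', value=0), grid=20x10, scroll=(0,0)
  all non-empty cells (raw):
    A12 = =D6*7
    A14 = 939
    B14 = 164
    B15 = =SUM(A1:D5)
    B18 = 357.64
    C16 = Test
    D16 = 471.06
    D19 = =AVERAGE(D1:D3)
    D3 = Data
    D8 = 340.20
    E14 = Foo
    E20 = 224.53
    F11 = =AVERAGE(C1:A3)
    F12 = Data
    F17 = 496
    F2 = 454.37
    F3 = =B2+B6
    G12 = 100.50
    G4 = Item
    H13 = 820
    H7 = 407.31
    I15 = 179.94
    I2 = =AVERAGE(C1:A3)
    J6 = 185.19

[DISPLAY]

                ┃ Spreadsheet               
                ┠───────────────────────────
                ┃A1:                        
                ┃       A       B       C   
               ┏┃---------------------------
               ┃┃  1      [0]       0       
               ┠┃  2        0       0       
               ┃┃  3        0       0       
               ┃┃  4        0       0       
               ┃┃  5        0       0       
               ┃┃  6        0       0       
               ┃┃  7        0       0       
               ┃┃  8        0       0       
               ┃┃  9        0       0       
               ┃┃ 10        0       0       
               ┃┃ 11        0       0       
               ┃┃ 12        0       0       
               ┃┃ 13        0       0       


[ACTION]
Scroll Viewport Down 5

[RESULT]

               ┃┃  1      [0]       0       
               ┠┃  2        0       0       
               ┃┃  3        0       0       
               ┃┃  4        0       0       
               ┃┃  5        0       0       
               ┃┃  6        0       0       
               ┃┃  7        0       0       
               ┃┃  8        0       0       
               ┃┃  9        0       0       
               ┃┃ 10        0       0       
               ┃┃ 11        0       0       
               ┃┃ 12        0       0       
               ┃┃ 13        0       0       
               ┃┗━━━━━━━━━━━━━━━━━━━━━━━━━━━
               ┗━━━━━━━━━━━━━━━━━━━━━━━━━━━━
                                            
                                            
                                            


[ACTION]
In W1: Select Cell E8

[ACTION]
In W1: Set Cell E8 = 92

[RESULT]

               ┃┃  1        0       0       
               ┠┃  2        0       0       
               ┃┃  3        0       0       
               ┃┃  4        0       0       
               ┃┃  5        0       0       
               ┃┃  6        0       0       
               ┃┃  7        0       0       
               ┃┃  8        0       0       
               ┃┃  9        0       0       
               ┃┃ 10        0       0       
               ┃┃ 11        0       0       
               ┃┃ 12        0       0       
               ┃┃ 13        0       0       
               ┃┗━━━━━━━━━━━━━━━━━━━━━━━━━━━
               ┗━━━━━━━━━━━━━━━━━━━━━━━━━━━━
                                            
                                            
                                            


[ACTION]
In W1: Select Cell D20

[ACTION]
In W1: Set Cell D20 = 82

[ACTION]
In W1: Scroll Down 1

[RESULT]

               ┃┃  2        0       0       
               ┠┃  3        0       0       
               ┃┃  4        0       0       
               ┃┃  5        0       0       
               ┃┃  6        0       0       
               ┃┃  7        0       0       
               ┃┃  8        0       0       
               ┃┃  9        0       0       
               ┃┃ 10        0       0       
               ┃┃ 11        0       0       
               ┃┃ 12        0       0       
               ┃┃ 13        0       0       
               ┃┃ 14      939     164       
               ┃┗━━━━━━━━━━━━━━━━━━━━━━━━━━━
               ┗━━━━━━━━━━━━━━━━━━━━━━━━━━━━
                                            
                                            
                                            


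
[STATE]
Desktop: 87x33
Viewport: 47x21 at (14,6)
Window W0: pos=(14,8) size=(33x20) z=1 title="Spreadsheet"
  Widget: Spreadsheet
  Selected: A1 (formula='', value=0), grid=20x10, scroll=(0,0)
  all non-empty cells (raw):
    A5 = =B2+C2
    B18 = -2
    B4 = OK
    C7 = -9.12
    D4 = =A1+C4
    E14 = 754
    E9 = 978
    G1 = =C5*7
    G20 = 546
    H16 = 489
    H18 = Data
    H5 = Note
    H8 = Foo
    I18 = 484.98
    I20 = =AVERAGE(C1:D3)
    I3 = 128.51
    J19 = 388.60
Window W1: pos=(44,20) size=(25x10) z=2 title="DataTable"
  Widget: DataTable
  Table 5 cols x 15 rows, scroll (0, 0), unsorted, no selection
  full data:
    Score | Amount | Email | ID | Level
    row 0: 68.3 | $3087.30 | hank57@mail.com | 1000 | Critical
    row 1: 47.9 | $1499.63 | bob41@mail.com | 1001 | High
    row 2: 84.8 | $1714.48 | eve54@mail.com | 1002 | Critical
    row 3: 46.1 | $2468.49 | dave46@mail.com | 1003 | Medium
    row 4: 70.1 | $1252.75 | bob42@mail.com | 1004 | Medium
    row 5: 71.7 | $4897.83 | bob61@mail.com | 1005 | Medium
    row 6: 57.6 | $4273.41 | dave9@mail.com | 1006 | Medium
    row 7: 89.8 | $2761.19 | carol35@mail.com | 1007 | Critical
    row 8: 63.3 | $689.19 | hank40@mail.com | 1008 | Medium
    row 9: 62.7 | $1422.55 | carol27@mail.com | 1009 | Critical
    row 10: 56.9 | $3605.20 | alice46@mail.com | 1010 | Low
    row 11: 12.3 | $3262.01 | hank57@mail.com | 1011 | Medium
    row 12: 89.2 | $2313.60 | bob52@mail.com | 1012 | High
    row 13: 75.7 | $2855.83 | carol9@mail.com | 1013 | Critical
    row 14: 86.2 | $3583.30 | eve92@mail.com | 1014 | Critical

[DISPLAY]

                                               
                                               
┏━━━━━━━━━━━━━━━━━━━━━━━━━━━━━━━┓              
┃ Spreadsheet                   ┃              
┠───────────────────────────────┨              
┃A1:                            ┃              
┃       A       B       C       ┃              
┃-------------------------------┃              
┃  1      [0]       0       0   ┃              
┃  2        0       0       0   ┃              
┃  3        0       0       0   ┃              
┃  4        0OK             0   ┃              
┃  5        0       0       0   ┃              
┃  6        0       0       0   ┃              
┃  7        0       0   -9.12 ┏━━━━━━━━━━━━━━━━
┃  8        0       0       0 ┃ DataTable      
┃  9        0       0       0 ┠────────────────
┃ 10        0       0       0 ┃Score│Amount  │E
┃ 11        0       0       0 ┃─────┼────────┼─
┃ 12        0       0       0 ┃68.3 │$3087.30│h
┃ 13        0       0       0 ┃47.9 │$1499.63│b


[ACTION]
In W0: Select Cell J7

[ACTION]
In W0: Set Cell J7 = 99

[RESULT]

                                               
                                               
┏━━━━━━━━━━━━━━━━━━━━━━━━━━━━━━━┓              
┃ Spreadsheet                   ┃              
┠───────────────────────────────┨              
┃J7: 99                         ┃              
┃       A       B       C       ┃              
┃-------------------------------┃              
┃  1        0       0       0   ┃              
┃  2        0       0       0   ┃              
┃  3        0       0       0   ┃              
┃  4        0OK             0   ┃              
┃  5        0       0       0   ┃              
┃  6        0       0       0   ┃              
┃  7        0       0   -9.12 ┏━━━━━━━━━━━━━━━━
┃  8        0       0       0 ┃ DataTable      
┃  9        0       0       0 ┠────────────────
┃ 10        0       0       0 ┃Score│Amount  │E
┃ 11        0       0       0 ┃─────┼────────┼─
┃ 12        0       0       0 ┃68.3 │$3087.30│h
┃ 13        0       0       0 ┃47.9 │$1499.63│b


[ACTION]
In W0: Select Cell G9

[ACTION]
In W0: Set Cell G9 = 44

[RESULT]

                                               
                                               
┏━━━━━━━━━━━━━━━━━━━━━━━━━━━━━━━┓              
┃ Spreadsheet                   ┃              
┠───────────────────────────────┨              
┃G9: 44                         ┃              
┃       A       B       C       ┃              
┃-------------------------------┃              
┃  1        0       0       0   ┃              
┃  2        0       0       0   ┃              
┃  3        0       0       0   ┃              
┃  4        0OK             0   ┃              
┃  5        0       0       0   ┃              
┃  6        0       0       0   ┃              
┃  7        0       0   -9.12 ┏━━━━━━━━━━━━━━━━
┃  8        0       0       0 ┃ DataTable      
┃  9        0       0       0 ┠────────────────
┃ 10        0       0       0 ┃Score│Amount  │E
┃ 11        0       0       0 ┃─────┼────────┼─
┃ 12        0       0       0 ┃68.3 │$3087.30│h
┃ 13        0       0       0 ┃47.9 │$1499.63│b


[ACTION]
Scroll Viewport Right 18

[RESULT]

                                               
                                               
━━━━━━━━━━━━━━┓                                
              ┃                                
──────────────┨                                
              ┃                                
      C       ┃                                
--------------┃                                
  0       0   ┃                                
  0       0   ┃                                
  0       0   ┃                                
          0   ┃                                
  0       0   ┃                                
  0       0   ┃                                
  0   -9.12 ┏━━━━━━━━━━━━━━━━━━━━━━━┓          
  0       0 ┃ DataTable             ┃          
  0       0 ┠───────────────────────┨          
  0       0 ┃Score│Amount  │Email   ┃          
  0       0 ┃─────┼────────┼────────┃          
  0       0 ┃68.3 │$3087.30│hank57@m┃          
  0       0 ┃47.9 │$1499.63│bob41@ma┃          


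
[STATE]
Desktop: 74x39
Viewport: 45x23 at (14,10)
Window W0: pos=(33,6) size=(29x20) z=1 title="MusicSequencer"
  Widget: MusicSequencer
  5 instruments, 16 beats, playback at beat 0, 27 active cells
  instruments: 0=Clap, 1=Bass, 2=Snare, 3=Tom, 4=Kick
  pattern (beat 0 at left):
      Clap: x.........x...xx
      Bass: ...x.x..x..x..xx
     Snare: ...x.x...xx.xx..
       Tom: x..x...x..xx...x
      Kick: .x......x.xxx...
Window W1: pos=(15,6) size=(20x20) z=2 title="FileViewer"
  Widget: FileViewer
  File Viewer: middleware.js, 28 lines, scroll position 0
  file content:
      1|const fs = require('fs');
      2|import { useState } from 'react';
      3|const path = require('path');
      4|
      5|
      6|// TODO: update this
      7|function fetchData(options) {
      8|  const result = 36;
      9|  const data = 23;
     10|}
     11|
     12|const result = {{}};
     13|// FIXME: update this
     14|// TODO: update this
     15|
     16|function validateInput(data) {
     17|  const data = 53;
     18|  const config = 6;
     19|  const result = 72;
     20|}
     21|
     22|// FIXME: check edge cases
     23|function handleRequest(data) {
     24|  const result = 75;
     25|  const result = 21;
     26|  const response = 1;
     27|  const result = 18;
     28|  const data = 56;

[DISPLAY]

 ┃import { useState█┃ Clap█·········█···██   
 ┃const path = requ░┃ Bass···█·█··█··█··██   
 ┃                 ░┃Snare···█·█···██·██··   
 ┃                 ░┃  Tom█··█···█··██···█   
 ┃// TODO: update t░┃ Kick·█······█·███···   
 ┃function fetchDat░┃                        
 ┃  const result = ░┃                        
 ┃  const data = 23░┃                        
 ┃}                ░┃                        
 ┃                 ░┃                        
 ┃const result = {{░┃                        
 ┃// FIXME: update ░┃                        
 ┃// TODO: update t░┃                        
 ┃                 ░┃                        
 ┃function validate▼┃                        
 ┗━━━━━━━━━━━━━━━━━━┛━━━━━━━━━━━━━━━━━━━━━━━━
                                             
                                             
                                             
                                             
                                             
                                             
                                             


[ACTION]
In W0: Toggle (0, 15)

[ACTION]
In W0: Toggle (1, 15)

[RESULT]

 ┃import { useState█┃ Clap█·········█···█·   
 ┃const path = requ░┃ Bass···█·█··█··█··█·   
 ┃                 ░┃Snare···█·█···██·██··   
 ┃                 ░┃  Tom█··█···█··██···█   
 ┃// TODO: update t░┃ Kick·█······█·███···   
 ┃function fetchDat░┃                        
 ┃  const result = ░┃                        
 ┃  const data = 23░┃                        
 ┃}                ░┃                        
 ┃                 ░┃                        
 ┃const result = {{░┃                        
 ┃// FIXME: update ░┃                        
 ┃// TODO: update t░┃                        
 ┃                 ░┃                        
 ┃function validate▼┃                        
 ┗━━━━━━━━━━━━━━━━━━┛━━━━━━━━━━━━━━━━━━━━━━━━
                                             
                                             
                                             
                                             
                                             
                                             
                                             


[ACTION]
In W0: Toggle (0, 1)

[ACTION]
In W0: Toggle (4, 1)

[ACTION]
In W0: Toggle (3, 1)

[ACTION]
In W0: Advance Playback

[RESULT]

 ┃import { useState█┃ Clap██········█···█·   
 ┃const path = requ░┃ Bass···█·█··█··█··█·   
 ┃                 ░┃Snare···█·█···██·██··   
 ┃                 ░┃  Tom██·█···█··██···█   
 ┃// TODO: update t░┃ Kick········█·███···   
 ┃function fetchDat░┃                        
 ┃  const result = ░┃                        
 ┃  const data = 23░┃                        
 ┃}                ░┃                        
 ┃                 ░┃                        
 ┃const result = {{░┃                        
 ┃// FIXME: update ░┃                        
 ┃// TODO: update t░┃                        
 ┃                 ░┃                        
 ┃function validate▼┃                        
 ┗━━━━━━━━━━━━━━━━━━┛━━━━━━━━━━━━━━━━━━━━━━━━
                                             
                                             
                                             
                                             
                                             
                                             
                                             
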